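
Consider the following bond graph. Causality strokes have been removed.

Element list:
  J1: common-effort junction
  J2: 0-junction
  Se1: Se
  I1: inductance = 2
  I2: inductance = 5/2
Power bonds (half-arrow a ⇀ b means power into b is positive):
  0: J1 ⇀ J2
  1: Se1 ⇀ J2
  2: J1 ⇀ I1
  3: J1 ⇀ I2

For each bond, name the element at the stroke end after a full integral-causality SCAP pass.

β1 →J2  (Se1 (Se) sets effort on bond)
β0 →J1  (0-jn J2 has e-setter on 1)
β2 →I1  (J1 effort already set via bond 0)
β3 →I2  (J1 effort already set via bond 0)

#0 stroke→J1
#1 stroke→J2
#2 stroke→I1
#3 stroke→I2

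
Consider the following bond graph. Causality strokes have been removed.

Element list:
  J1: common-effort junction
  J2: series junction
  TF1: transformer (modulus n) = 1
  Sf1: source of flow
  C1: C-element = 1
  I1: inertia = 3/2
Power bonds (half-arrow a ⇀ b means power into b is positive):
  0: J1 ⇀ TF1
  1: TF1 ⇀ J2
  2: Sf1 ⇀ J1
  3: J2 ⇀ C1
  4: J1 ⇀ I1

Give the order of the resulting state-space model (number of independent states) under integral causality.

2  (C1, I1 all integral)

b2 →Sf1  (Sf1 (Sf) sets flow on bond)
b3 →J2  (C1 integral (e out))
b1 →TF1  (J2: last free bond brings flow in)
b0 →J1  (through TF1, causality passes straight; one stroke at TF1)
b4 →I1  (0-jn J1 has e-setter on 0)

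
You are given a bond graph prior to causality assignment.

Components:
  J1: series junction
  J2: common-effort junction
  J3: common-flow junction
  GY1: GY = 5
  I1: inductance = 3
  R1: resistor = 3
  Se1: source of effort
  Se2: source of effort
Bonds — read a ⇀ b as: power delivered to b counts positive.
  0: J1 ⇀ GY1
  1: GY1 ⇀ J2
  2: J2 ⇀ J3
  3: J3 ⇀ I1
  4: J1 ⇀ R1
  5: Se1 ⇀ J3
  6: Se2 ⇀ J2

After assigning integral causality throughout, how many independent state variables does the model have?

1  (I1 all integral)

bond 5 →J3  (Se1: effort source, stroke at far end)
bond 6 →J2  (Se2 fixes effort; stroke away)
bond 1 →GY1  (common-e at J2 fixed by 6)
bond 2 →J3  (J2 effort already set via bond 6)
bond 3 →I1  (only one flow-in slot at J3)
bond 0 →GY1  (GY GY1: same side as bond 1)
bond 4 →J1  (common-f at J1 fixed by 0)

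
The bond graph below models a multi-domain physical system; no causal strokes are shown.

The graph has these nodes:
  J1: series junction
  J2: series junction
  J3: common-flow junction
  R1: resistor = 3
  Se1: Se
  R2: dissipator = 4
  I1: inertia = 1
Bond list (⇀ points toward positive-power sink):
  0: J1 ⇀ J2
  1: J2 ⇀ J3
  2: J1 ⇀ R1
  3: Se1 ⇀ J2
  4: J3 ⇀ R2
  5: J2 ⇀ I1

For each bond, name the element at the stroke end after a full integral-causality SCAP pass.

#0 |J2
#1 |J2
#2 |J1
#3 |J2
#4 |J3
#5 |I1

b3 →J2  (Se1 (Se) sets effort on bond)
b5 →I1  (I1 outputs flow p/I1)
b0 →J2  (1-jn J2 has f-setter on 5)
b1 →J2  (1-jn J2 has f-setter on 5)
b4 →J3  (J3 flow already set via bond 1)
b2 →J1  (J1: bond 0 brought flow, rest push out)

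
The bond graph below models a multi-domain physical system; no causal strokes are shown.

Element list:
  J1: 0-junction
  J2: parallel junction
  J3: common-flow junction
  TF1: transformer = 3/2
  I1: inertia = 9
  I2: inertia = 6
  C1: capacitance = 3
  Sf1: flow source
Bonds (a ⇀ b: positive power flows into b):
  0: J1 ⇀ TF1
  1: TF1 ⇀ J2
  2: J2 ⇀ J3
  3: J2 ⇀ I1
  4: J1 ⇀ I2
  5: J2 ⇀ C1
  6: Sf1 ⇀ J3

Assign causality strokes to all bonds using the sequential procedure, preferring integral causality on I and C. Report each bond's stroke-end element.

β6 |Sf1  (source Sf1 imposes f)
β2 |J3  (J3: bond 6 brought flow, rest push out)
β3 |I1  (I1 outputs flow p/I1)
β4 |I2  (I2 outputs flow p/I2)
β0 |J1  (only one effort-in slot at J1)
β1 |TF1  (TF TF1: opposite of bond 0)
β5 |J2  (closing 0-jn rule on J2)

#0 stroke→J1
#1 stroke→TF1
#2 stroke→J3
#3 stroke→I1
#4 stroke→I2
#5 stroke→J2
#6 stroke→Sf1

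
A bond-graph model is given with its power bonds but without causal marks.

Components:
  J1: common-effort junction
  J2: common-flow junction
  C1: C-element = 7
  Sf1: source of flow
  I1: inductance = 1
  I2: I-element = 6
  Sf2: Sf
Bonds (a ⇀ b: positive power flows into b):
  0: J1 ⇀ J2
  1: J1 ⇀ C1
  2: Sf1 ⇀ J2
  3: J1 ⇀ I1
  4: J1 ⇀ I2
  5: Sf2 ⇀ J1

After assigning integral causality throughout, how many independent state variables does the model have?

β2 stroke at Sf1  (Sf1: flow source, stroke at near end)
β5 stroke at Sf2  (Sf2 fixes flow; stroke at Sf2)
β0 stroke at J2  (J2 flow already set via bond 2)
β1 stroke at J1  (prefer integral on C1)
β3 stroke at I1  (0-jn J1 has e-setter on 1)
β4 stroke at I2  (J1 effort already set via bond 1)

3  (C1, I1, I2 all integral)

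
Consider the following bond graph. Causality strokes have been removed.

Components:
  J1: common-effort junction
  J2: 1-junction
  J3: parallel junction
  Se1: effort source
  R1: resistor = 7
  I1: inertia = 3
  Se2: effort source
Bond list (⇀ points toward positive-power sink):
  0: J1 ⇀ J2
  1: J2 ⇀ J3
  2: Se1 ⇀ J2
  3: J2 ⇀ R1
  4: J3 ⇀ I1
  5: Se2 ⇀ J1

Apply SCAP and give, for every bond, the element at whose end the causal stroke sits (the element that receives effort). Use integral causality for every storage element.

bond 2 |J2  (Se1 (Se) sets effort on bond)
bond 5 |J1  (source Se2 imposes e)
bond 0 |J2  (J1 effort already set via bond 5)
bond 4 |I1  (I1 outputs flow p/I1)
bond 1 |J3  (J3: last free bond brings effort in)
bond 3 |J2  (J2 flow already set via bond 1)

#0 |J2
#1 |J3
#2 |J2
#3 |J2
#4 |I1
#5 |J1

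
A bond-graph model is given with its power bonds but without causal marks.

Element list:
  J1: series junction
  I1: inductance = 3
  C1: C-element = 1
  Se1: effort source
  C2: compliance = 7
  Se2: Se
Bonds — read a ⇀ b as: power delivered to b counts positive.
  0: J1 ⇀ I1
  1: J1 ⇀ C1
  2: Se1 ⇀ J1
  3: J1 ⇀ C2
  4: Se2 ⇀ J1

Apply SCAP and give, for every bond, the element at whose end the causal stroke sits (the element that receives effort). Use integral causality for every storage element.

bond 2 stroke at J1  (source Se1 imposes e)
bond 4 stroke at J1  (Se2 fixes effort; stroke away)
bond 0 stroke at I1  (I1: I, integral causality)
bond 1 stroke at J1  (common-f at J1 fixed by 0)
bond 3 stroke at J1  (common-f at J1 fixed by 0)

#0 |I1
#1 |J1
#2 |J1
#3 |J1
#4 |J1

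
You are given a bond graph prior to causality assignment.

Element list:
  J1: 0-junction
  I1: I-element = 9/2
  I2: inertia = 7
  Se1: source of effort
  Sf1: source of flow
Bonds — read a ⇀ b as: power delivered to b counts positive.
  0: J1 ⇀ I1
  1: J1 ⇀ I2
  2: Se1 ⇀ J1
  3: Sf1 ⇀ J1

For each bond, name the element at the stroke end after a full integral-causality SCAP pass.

bond 0 stroke at I1
bond 1 stroke at I2
bond 2 stroke at J1
bond 3 stroke at Sf1

β2 |J1  (Se1 (Se) sets effort on bond)
β3 |Sf1  (Sf1 (Sf) sets flow on bond)
β0 |I1  (0-jn J1 has e-setter on 2)
β1 |I2  (J1: bond 2 brought effort, rest push out)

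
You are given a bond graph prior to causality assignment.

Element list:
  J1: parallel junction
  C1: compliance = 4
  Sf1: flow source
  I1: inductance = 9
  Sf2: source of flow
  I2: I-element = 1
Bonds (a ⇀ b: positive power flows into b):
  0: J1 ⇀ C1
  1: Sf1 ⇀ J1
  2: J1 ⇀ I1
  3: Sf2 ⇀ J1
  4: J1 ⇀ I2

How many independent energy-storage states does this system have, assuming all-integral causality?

3  (C1, I1, I2 all integral)

β1 stroke→Sf1  (Sf1 fixes flow; stroke at Sf1)
β3 stroke→Sf2  (Sf2 (Sf) sets flow on bond)
β0 stroke→J1  (prefer integral on C1)
β2 stroke→I1  (J1: bond 0 brought effort, rest push out)
β4 stroke→I2  (J1: bond 0 brought effort, rest push out)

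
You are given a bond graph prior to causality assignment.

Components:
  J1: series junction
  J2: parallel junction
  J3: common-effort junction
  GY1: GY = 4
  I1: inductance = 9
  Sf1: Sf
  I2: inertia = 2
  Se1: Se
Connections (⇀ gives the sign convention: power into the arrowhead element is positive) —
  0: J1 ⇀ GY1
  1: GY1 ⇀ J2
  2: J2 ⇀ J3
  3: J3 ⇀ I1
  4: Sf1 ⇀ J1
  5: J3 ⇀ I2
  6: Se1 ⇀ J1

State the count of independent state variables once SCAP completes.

2  (I1, I2 all integral)

bond 4 stroke→Sf1  (Sf1: flow source, stroke at near end)
bond 6 stroke→J1  (Se1 (Se) sets effort on bond)
bond 0 stroke→J1  (common-f at J1 fixed by 4)
bond 1 stroke→J2  (GY1: gyrator matches bond 0)
bond 2 stroke→J3  (J2 effort already set via bond 1)
bond 3 stroke→I1  (J3 effort already set via bond 2)
bond 5 stroke→I2  (J3: bond 2 brought effort, rest push out)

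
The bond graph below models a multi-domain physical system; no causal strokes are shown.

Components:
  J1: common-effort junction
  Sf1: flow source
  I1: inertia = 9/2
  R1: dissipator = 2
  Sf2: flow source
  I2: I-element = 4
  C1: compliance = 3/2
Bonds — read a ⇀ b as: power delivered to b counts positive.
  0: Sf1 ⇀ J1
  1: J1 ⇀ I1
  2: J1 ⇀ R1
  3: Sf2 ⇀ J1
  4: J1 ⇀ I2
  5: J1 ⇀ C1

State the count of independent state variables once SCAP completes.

3  (C1, I1, I2 all integral)

b0 |Sf1  (Sf1: flow source, stroke at near end)
b3 |Sf2  (Sf2 (Sf) sets flow on bond)
b1 |I1  (prefer integral on I1)
b4 |I2  (prefer integral on I2)
b5 |J1  (C1: C, integral causality)
b2 |R1  (0-jn J1 has e-setter on 5)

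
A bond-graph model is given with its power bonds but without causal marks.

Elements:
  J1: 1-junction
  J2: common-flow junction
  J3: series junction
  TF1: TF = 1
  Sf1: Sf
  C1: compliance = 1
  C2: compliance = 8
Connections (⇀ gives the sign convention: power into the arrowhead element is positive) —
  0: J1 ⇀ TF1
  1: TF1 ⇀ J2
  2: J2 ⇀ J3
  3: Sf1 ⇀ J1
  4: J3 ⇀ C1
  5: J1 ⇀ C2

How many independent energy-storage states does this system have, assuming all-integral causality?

b3 stroke at Sf1  (source Sf1 imposes f)
b0 stroke at J1  (common-f at J1 fixed by 3)
b5 stroke at J1  (common-f at J1 fixed by 3)
b1 stroke at TF1  (through TF1, causality passes straight; one stroke at TF1)
b2 stroke at J2  (1-jn J2 has f-setter on 1)
b4 stroke at J3  (J3: bond 2 brought flow, rest push out)

2  (C1, C2 all integral)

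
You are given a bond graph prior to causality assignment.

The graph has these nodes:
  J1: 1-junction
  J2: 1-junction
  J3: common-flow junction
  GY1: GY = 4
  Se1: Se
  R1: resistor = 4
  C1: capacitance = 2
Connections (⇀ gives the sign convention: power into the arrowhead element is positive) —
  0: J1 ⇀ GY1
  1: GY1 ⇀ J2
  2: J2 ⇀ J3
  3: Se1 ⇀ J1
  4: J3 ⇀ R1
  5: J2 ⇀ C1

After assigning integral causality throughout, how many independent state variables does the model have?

1  (C1 all integral)

#3 stroke→J1  (Se1 fixes effort; stroke away)
#0 stroke→GY1  (only one flow-in slot at J1)
#1 stroke→GY1  (GY1 both-in/both-out from 0)
#2 stroke→J2  (J2 flow already set via bond 1)
#5 stroke→J2  (1-jn J2 has f-setter on 1)
#4 stroke→J3  (1-jn J3 has f-setter on 2)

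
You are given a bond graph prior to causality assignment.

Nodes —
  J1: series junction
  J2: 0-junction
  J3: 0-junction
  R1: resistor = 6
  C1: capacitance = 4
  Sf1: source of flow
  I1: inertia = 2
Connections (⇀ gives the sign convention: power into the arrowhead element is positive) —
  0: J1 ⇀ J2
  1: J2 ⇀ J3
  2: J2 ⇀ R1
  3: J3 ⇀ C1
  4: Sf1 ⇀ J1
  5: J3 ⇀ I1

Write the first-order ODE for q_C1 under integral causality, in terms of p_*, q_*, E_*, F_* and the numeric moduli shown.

dq_C1/dt = F_Sf1 - p_I1/2 - q_C1/24

#4 stroke at Sf1  (source Sf1 imposes f)
#0 stroke at J1  (J1 flow already set via bond 4)
#3 stroke at J3  (prefer integral on C1)
#1 stroke at J2  (common-e at J3 fixed by 3)
#5 stroke at I1  (J3: bond 3 brought effort, rest push out)
#2 stroke at R1  (common-e at J2 fixed by 1)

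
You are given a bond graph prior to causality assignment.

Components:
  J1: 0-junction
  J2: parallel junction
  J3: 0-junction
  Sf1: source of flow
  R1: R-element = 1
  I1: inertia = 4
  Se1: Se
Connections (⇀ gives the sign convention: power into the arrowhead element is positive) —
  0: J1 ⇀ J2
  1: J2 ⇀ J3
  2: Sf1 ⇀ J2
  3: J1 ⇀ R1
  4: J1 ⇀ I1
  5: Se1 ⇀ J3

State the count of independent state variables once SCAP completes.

b2 stroke at Sf1  (Sf1: flow source, stroke at near end)
b5 stroke at J3  (Se1 fixes effort; stroke away)
b1 stroke at J2  (J3: bond 5 brought effort, rest push out)
b0 stroke at J1  (0-jn J2 has e-setter on 1)
b3 stroke at R1  (common-e at J1 fixed by 0)
b4 stroke at I1  (0-jn J1 has e-setter on 0)

1  (I1 all integral)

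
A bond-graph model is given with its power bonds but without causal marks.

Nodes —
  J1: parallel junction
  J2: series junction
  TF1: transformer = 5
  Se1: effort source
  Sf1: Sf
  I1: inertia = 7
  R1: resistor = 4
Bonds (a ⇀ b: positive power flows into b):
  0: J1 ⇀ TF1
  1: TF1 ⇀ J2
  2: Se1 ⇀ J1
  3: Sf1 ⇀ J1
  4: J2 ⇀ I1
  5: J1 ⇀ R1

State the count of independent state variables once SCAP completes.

b2 |J1  (Se1 (Se) sets effort on bond)
b3 |Sf1  (Sf1 fixes flow; stroke at Sf1)
b0 |TF1  (0-jn J1 has e-setter on 2)
b5 |R1  (0-jn J1 has e-setter on 2)
b1 |J2  (TF1 one-in-one-out from 0)
b4 |I1  (only one flow-in slot at J2)

1  (I1 all integral)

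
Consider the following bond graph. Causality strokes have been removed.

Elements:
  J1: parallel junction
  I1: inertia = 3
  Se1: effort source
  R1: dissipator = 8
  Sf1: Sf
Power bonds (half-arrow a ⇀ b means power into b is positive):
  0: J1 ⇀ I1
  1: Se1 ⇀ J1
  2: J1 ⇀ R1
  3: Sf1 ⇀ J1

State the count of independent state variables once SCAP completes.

β1 stroke→J1  (Se1 fixes effort; stroke away)
β3 stroke→Sf1  (source Sf1 imposes f)
β0 stroke→I1  (common-e at J1 fixed by 1)
β2 stroke→R1  (J1: bond 1 brought effort, rest push out)

1  (I1 all integral)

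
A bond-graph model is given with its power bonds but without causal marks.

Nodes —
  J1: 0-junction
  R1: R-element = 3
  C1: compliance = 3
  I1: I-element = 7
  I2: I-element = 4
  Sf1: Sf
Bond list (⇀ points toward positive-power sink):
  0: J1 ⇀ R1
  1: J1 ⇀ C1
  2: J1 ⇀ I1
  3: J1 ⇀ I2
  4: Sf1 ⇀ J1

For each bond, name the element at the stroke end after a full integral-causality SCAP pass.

#0 stroke at R1
#1 stroke at J1
#2 stroke at I1
#3 stroke at I2
#4 stroke at Sf1

bond 4 →Sf1  (Sf1 (Sf) sets flow on bond)
bond 1 →J1  (C1: C, integral causality)
bond 0 →R1  (J1: bond 1 brought effort, rest push out)
bond 2 →I1  (J1 effort already set via bond 1)
bond 3 →I2  (0-jn J1 has e-setter on 1)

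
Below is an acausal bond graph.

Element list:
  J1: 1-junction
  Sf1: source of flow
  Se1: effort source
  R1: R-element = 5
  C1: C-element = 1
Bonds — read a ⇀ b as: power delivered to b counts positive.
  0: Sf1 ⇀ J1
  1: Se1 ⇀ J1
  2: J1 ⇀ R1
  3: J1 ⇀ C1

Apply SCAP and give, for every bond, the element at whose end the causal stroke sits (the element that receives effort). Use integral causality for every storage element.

β0 stroke at Sf1  (Sf1: flow source, stroke at near end)
β1 stroke at J1  (source Se1 imposes e)
β2 stroke at J1  (common-f at J1 fixed by 0)
β3 stroke at J1  (common-f at J1 fixed by 0)

#0 |Sf1
#1 |J1
#2 |J1
#3 |J1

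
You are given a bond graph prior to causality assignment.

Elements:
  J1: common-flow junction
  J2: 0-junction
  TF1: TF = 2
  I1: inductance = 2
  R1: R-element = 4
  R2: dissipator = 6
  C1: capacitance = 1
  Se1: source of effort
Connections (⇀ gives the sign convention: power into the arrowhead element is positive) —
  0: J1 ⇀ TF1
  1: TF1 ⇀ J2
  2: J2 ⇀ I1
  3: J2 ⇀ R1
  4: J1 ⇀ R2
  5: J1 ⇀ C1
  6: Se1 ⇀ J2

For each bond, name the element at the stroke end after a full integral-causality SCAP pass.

bond 0 stroke at J1
bond 1 stroke at TF1
bond 2 stroke at I1
bond 3 stroke at R1
bond 4 stroke at R2
bond 5 stroke at J1
bond 6 stroke at J2

b6 →J2  (Se1 (Se) sets effort on bond)
b1 →TF1  (J2 effort already set via bond 6)
b2 →I1  (common-e at J2 fixed by 6)
b3 →R1  (common-e at J2 fixed by 6)
b0 →J1  (TF TF1: opposite of bond 1)
b5 →J1  (C1 outputs effort q/C1)
b4 →R2  (closing 1-jn rule on J1)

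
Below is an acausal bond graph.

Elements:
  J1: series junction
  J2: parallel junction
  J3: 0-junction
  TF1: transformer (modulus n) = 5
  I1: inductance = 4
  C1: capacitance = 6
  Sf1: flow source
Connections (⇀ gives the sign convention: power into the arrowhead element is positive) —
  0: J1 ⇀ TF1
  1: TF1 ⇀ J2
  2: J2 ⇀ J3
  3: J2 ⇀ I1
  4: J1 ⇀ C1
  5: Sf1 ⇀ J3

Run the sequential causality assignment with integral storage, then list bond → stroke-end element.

β0 stroke→TF1
β1 stroke→J2
β2 stroke→J3
β3 stroke→I1
β4 stroke→J1
β5 stroke→Sf1

bond 5 stroke→Sf1  (Sf1 (Sf) sets flow on bond)
bond 2 stroke→J3  (J3 needs exactly one e-in)
bond 3 stroke→I1  (prefer integral on I1)
bond 1 stroke→J2  (J2 needs exactly one e-in)
bond 0 stroke→TF1  (TF TF1: opposite of bond 1)
bond 4 stroke→J1  (1-jn J1 has f-setter on 0)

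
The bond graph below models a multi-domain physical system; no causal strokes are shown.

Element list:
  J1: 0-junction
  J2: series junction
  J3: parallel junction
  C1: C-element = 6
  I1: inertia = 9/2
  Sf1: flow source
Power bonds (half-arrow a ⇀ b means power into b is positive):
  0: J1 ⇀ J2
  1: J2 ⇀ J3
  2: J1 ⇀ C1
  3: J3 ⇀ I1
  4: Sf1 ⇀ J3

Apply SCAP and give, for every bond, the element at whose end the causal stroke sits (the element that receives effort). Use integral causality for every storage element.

#0 stroke at J2
#1 stroke at J3
#2 stroke at J1
#3 stroke at I1
#4 stroke at Sf1

β4 stroke at Sf1  (Sf1: flow source, stroke at near end)
β2 stroke at J1  (C1 outputs effort q/C1)
β0 stroke at J2  (J1: bond 2 brought effort, rest push out)
β1 stroke at J3  (J2 needs exactly one f-in)
β3 stroke at I1  (0-jn J3 has e-setter on 1)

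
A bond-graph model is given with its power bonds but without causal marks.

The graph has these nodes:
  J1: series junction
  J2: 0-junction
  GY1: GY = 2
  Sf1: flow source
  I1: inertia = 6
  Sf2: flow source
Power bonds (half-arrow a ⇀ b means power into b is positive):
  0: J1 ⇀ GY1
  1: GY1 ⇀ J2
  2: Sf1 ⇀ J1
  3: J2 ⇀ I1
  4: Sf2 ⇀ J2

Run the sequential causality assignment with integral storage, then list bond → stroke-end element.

β0 stroke at J1
β1 stroke at J2
β2 stroke at Sf1
β3 stroke at I1
β4 stroke at Sf2

bond 2 stroke at Sf1  (source Sf1 imposes f)
bond 4 stroke at Sf2  (Sf2: flow source, stroke at near end)
bond 0 stroke at J1  (J1: bond 2 brought flow, rest push out)
bond 1 stroke at J2  (GY GY1: same side as bond 0)
bond 3 stroke at I1  (J2: bond 1 brought effort, rest push out)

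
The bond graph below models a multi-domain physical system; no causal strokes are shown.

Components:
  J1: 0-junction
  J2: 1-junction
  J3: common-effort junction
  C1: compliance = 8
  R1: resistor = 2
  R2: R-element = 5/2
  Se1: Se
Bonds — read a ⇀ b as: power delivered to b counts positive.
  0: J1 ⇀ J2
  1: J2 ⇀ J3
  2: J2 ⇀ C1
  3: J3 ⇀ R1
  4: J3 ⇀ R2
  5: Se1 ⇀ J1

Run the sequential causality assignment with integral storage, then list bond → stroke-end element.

b5 stroke→J1  (Se1 (Se) sets effort on bond)
b0 stroke→J2  (0-jn J1 has e-setter on 5)
b2 stroke→J2  (C1 integral (e out))
b1 stroke→J3  (only one flow-in slot at J2)
b3 stroke→R1  (common-e at J3 fixed by 1)
b4 stroke→R2  (J3 effort already set via bond 1)

β0 →J2
β1 →J3
β2 →J2
β3 →R1
β4 →R2
β5 →J1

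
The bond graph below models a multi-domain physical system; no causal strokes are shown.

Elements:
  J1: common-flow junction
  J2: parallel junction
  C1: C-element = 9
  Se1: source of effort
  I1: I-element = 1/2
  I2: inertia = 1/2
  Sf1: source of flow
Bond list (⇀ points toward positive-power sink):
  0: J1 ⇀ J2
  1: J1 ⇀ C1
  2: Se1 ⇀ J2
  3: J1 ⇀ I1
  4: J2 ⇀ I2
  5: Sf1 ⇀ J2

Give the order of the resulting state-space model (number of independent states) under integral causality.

3  (C1, I1, I2 all integral)

bond 2 →J2  (source Se1 imposes e)
bond 5 →Sf1  (Sf1: flow source, stroke at near end)
bond 0 →J1  (J2 effort already set via bond 2)
bond 4 →I2  (J2 effort already set via bond 2)
bond 1 →J1  (C1 integral (e out))
bond 3 →I1  (closing 1-jn rule on J1)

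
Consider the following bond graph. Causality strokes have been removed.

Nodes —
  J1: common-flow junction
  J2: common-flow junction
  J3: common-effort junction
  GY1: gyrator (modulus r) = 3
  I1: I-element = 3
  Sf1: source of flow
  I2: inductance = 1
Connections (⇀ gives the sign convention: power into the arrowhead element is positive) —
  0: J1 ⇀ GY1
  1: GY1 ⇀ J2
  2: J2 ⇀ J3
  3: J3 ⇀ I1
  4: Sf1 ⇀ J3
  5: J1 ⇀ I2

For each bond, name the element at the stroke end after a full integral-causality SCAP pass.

bond 0 stroke→J1
bond 1 stroke→J2
bond 2 stroke→J3
bond 3 stroke→I1
bond 4 stroke→Sf1
bond 5 stroke→I2

b4 stroke→Sf1  (Sf1: flow source, stroke at near end)
b3 stroke→I1  (I1 outputs flow p/I1)
b2 stroke→J3  (closing 0-jn rule on J3)
b1 stroke→J2  (J2 flow already set via bond 2)
b0 stroke→J1  (GY GY1: same side as bond 1)
b5 stroke→I2  (J1 needs exactly one f-in)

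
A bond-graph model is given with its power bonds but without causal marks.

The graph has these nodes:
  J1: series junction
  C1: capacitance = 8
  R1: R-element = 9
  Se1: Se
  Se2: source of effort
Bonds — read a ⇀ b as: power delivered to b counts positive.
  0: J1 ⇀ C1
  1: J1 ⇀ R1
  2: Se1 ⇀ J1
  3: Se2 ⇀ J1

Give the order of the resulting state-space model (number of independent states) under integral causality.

bond 2 stroke at J1  (Se1 (Se) sets effort on bond)
bond 3 stroke at J1  (Se2 fixes effort; stroke away)
bond 0 stroke at J1  (C1 integral (e out))
bond 1 stroke at R1  (only one flow-in slot at J1)

1  (C1 all integral)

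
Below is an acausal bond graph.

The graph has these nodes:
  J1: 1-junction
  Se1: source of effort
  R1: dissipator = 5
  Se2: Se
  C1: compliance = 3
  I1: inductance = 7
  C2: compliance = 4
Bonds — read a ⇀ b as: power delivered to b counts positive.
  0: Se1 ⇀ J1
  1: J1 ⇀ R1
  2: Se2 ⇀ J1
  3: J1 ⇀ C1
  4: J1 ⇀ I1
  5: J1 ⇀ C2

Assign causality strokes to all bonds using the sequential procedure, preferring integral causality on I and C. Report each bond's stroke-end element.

bond 0 |J1  (Se1 (Se) sets effort on bond)
bond 2 |J1  (Se2: effort source, stroke at far end)
bond 3 |J1  (prefer integral on C1)
bond 4 |I1  (I1 outputs flow p/I1)
bond 1 |J1  (common-f at J1 fixed by 4)
bond 5 |J1  (1-jn J1 has f-setter on 4)

bond 0 →J1
bond 1 →J1
bond 2 →J1
bond 3 →J1
bond 4 →I1
bond 5 →J1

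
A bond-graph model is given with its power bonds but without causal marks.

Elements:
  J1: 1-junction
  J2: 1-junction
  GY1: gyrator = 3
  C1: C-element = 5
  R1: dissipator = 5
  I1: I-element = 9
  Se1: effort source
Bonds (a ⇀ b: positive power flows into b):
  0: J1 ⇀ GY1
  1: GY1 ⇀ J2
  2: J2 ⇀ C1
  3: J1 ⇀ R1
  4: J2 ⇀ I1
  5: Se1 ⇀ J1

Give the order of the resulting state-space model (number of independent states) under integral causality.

2  (C1, I1 all integral)

b5 stroke→J1  (Se1 fixes effort; stroke away)
b2 stroke→J2  (prefer integral on C1)
b4 stroke→I1  (I1 outputs flow p/I1)
b1 stroke→J2  (J2: bond 4 brought flow, rest push out)
b0 stroke→J1  (GY1: gyrator matches bond 1)
b3 stroke→R1  (J1: last free bond brings flow in)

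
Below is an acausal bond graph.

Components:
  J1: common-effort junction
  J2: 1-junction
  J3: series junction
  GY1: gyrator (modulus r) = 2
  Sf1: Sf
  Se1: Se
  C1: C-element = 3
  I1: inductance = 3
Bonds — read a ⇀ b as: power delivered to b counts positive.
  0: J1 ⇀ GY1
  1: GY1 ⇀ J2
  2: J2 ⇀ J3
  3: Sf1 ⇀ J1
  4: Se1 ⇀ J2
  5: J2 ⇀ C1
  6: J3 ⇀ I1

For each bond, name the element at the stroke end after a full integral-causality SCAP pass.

#3 →Sf1  (Sf1 (Sf) sets flow on bond)
#4 →J2  (source Se1 imposes e)
#0 →J1  (J1: last free bond brings effort in)
#1 →J2  (GY1 both-in/both-out from 0)
#5 →J2  (C1 integral (e out))
#2 →J3  (J2: last free bond brings flow in)
#6 →I1  (J3 needs exactly one f-in)

b0 stroke at J1
b1 stroke at J2
b2 stroke at J3
b3 stroke at Sf1
b4 stroke at J2
b5 stroke at J2
b6 stroke at I1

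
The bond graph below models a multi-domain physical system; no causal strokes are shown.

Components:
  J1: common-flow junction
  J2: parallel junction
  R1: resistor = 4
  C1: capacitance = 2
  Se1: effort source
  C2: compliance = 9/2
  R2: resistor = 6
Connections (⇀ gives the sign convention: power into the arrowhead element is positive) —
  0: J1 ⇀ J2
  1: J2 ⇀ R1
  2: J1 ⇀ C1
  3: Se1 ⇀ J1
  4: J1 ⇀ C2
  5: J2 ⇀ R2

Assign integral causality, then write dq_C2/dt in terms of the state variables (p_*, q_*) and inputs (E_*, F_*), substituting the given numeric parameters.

b3 stroke at J1  (Se1 (Se) sets effort on bond)
b2 stroke at J1  (C1 integral (e out))
b4 stroke at J1  (C2: C, integral causality)
b0 stroke at J2  (closing 1-jn rule on J1)
b1 stroke at R1  (J2 effort already set via bond 0)
b5 stroke at R2  (J2: bond 0 brought effort, rest push out)

dq_C2/dt = 5*E_Se1/12 - 5*q_C1/24 - 5*q_C2/54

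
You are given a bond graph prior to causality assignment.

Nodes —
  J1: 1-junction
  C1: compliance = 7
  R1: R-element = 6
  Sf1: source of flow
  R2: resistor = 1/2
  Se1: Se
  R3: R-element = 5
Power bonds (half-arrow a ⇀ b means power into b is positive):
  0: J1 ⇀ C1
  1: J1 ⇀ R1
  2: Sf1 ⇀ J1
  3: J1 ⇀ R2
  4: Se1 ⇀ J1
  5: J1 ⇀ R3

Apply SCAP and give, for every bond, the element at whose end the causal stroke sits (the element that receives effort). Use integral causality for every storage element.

#2 →Sf1  (Sf1: flow source, stroke at near end)
#4 →J1  (Se1 (Se) sets effort on bond)
#0 →J1  (1-jn J1 has f-setter on 2)
#1 →J1  (J1: bond 2 brought flow, rest push out)
#3 →J1  (1-jn J1 has f-setter on 2)
#5 →J1  (1-jn J1 has f-setter on 2)

β0 |J1
β1 |J1
β2 |Sf1
β3 |J1
β4 |J1
β5 |J1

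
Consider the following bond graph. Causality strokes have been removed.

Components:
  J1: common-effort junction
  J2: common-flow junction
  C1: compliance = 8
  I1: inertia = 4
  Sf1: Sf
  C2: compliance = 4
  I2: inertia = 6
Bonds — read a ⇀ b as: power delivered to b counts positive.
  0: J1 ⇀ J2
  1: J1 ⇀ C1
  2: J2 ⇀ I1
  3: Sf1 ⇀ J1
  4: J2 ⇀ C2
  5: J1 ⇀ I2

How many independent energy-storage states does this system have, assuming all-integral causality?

b3 |Sf1  (Sf1 fixes flow; stroke at Sf1)
b1 |J1  (C1 integral (e out))
b0 |J2  (J1: bond 1 brought effort, rest push out)
b5 |I2  (J1: bond 1 brought effort, rest push out)
b2 |I1  (prefer integral on I1)
b4 |J2  (common-f at J2 fixed by 2)

4  (C1, C2, I1, I2 all integral)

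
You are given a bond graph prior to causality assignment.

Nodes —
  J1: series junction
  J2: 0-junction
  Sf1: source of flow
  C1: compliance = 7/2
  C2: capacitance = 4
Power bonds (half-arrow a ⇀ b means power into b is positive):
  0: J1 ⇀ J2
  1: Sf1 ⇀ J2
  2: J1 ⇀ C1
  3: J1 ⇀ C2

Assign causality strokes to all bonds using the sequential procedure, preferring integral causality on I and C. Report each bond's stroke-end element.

bond 0 stroke→J2
bond 1 stroke→Sf1
bond 2 stroke→J1
bond 3 stroke→J1

bond 1 stroke at Sf1  (Sf1: flow source, stroke at near end)
bond 0 stroke at J2  (only one effort-in slot at J2)
bond 2 stroke at J1  (1-jn J1 has f-setter on 0)
bond 3 stroke at J1  (1-jn J1 has f-setter on 0)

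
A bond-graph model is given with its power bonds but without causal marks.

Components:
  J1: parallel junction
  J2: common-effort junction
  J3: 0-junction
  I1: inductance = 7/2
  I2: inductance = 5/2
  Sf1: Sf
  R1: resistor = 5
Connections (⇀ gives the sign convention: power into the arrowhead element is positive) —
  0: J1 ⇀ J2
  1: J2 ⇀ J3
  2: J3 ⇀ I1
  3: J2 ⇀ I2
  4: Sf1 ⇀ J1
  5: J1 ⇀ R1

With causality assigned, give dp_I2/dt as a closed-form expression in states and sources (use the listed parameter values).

dp_I2/dt = 5*F_Sf1 - 10*p_I1/7 - 2*p_I2

bond 4 |Sf1  (Sf1 fixes flow; stroke at Sf1)
bond 2 |I1  (prefer integral on I1)
bond 1 |J3  (only one effort-in slot at J3)
bond 3 |I2  (I2 integral (f out))
bond 0 |J2  (only one effort-in slot at J2)
bond 5 |J1  (only one effort-in slot at J1)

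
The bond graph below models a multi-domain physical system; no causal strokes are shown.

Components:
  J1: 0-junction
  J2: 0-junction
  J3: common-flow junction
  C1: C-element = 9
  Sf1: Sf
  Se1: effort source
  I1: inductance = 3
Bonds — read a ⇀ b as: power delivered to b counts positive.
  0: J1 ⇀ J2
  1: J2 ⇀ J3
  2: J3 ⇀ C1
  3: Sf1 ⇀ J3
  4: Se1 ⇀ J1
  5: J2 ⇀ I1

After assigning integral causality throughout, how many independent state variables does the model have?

b3 →Sf1  (Sf1: flow source, stroke at near end)
b4 →J1  (source Se1 imposes e)
b0 →J2  (common-e at J1 fixed by 4)
b1 →J3  (J2: bond 0 brought effort, rest push out)
b5 →I1  (0-jn J2 has e-setter on 0)
b2 →J3  (J3: bond 3 brought flow, rest push out)

2  (C1, I1 all integral)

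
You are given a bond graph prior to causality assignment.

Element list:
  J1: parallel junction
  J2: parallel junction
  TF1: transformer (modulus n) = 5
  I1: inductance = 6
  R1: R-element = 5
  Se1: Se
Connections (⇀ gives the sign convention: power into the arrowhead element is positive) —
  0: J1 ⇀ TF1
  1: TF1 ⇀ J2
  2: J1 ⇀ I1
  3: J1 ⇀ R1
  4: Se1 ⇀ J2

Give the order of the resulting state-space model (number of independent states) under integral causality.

β4 |J2  (Se1 fixes effort; stroke away)
β1 |TF1  (common-e at J2 fixed by 4)
β0 |J1  (TF1 one-in-one-out from 1)
β2 |I1  (J1: bond 0 brought effort, rest push out)
β3 |R1  (J1: bond 0 brought effort, rest push out)

1  (I1 all integral)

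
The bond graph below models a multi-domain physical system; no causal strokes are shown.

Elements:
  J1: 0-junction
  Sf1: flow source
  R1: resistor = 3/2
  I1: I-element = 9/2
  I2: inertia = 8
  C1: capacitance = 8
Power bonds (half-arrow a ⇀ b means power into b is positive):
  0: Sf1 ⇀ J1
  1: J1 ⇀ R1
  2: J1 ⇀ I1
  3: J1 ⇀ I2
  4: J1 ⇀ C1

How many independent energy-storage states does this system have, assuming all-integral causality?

3  (C1, I1, I2 all integral)

bond 0 stroke at Sf1  (source Sf1 imposes f)
bond 2 stroke at I1  (I1 integral (f out))
bond 3 stroke at I2  (I2 integral (f out))
bond 4 stroke at J1  (C1 outputs effort q/C1)
bond 1 stroke at R1  (J1: bond 4 brought effort, rest push out)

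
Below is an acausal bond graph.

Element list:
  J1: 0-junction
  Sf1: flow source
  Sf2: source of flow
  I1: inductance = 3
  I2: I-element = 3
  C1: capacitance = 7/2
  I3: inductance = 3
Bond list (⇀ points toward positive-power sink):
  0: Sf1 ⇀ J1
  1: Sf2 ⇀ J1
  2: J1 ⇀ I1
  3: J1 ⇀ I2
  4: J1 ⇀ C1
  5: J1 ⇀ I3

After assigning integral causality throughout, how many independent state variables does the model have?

4  (C1, I1, I2, I3 all integral)

bond 0 |Sf1  (Sf1: flow source, stroke at near end)
bond 1 |Sf2  (Sf2: flow source, stroke at near end)
bond 2 |I1  (I1 integral (f out))
bond 3 |I2  (I2 outputs flow p/I2)
bond 4 |J1  (C1: C, integral causality)
bond 5 |I3  (common-e at J1 fixed by 4)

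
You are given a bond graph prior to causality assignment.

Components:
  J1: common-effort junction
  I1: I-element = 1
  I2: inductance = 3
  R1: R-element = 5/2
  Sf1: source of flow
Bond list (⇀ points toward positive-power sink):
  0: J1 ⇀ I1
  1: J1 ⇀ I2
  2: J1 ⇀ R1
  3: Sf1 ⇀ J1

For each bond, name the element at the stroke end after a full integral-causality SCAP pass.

#3 stroke→Sf1  (source Sf1 imposes f)
#0 stroke→I1  (prefer integral on I1)
#1 stroke→I2  (I2: I, integral causality)
#2 stroke→J1  (only one effort-in slot at J1)

#0 →I1
#1 →I2
#2 →J1
#3 →Sf1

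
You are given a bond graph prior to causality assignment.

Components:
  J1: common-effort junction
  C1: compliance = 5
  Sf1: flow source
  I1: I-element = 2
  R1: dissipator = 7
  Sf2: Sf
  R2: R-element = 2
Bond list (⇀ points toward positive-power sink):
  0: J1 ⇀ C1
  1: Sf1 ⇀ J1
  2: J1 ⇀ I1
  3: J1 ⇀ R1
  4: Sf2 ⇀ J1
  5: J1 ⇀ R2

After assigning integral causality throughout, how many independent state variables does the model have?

2  (C1, I1 all integral)

b1 →Sf1  (Sf1 fixes flow; stroke at Sf1)
b4 →Sf2  (Sf2 (Sf) sets flow on bond)
b0 →J1  (C1 outputs effort q/C1)
b2 →I1  (0-jn J1 has e-setter on 0)
b3 →R1  (J1: bond 0 brought effort, rest push out)
b5 →R2  (J1: bond 0 brought effort, rest push out)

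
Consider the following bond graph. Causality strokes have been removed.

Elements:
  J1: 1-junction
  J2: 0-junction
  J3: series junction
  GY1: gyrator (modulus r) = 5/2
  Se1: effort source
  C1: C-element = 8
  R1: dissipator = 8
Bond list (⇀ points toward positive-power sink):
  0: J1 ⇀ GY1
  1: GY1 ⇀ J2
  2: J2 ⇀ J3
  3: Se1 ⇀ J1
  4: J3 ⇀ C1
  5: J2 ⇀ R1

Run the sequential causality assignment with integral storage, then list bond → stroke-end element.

bond 0 |GY1
bond 1 |GY1
bond 2 |J2
bond 3 |J1
bond 4 |J3
bond 5 |R1

b3 stroke at J1  (source Se1 imposes e)
b0 stroke at GY1  (J1: last free bond brings flow in)
b1 stroke at GY1  (GY1: gyrator matches bond 0)
b4 stroke at J3  (C1 outputs effort q/C1)
b2 stroke at J2  (J3 needs exactly one f-in)
b5 stroke at R1  (J2 effort already set via bond 2)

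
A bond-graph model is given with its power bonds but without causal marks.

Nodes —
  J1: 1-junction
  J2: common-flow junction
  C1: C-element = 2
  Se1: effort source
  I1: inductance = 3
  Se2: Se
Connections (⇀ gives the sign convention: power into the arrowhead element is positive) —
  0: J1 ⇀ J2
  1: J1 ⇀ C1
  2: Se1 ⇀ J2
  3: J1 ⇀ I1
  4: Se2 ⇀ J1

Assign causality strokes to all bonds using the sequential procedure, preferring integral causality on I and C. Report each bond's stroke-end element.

#2 →J2  (source Se1 imposes e)
#4 →J1  (Se2: effort source, stroke at far end)
#0 →J1  (J2: last free bond brings flow in)
#1 →J1  (C1 integral (e out))
#3 →I1  (J1: last free bond brings flow in)

#0 stroke→J1
#1 stroke→J1
#2 stroke→J2
#3 stroke→I1
#4 stroke→J1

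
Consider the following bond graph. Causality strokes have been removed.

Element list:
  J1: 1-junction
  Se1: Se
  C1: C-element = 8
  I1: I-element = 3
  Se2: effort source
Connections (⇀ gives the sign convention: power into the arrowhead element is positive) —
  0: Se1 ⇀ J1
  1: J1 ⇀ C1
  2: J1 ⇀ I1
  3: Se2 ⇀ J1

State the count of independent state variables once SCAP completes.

bond 0 stroke at J1  (Se1 fixes effort; stroke away)
bond 3 stroke at J1  (Se2 (Se) sets effort on bond)
bond 1 stroke at J1  (C1: C, integral causality)
bond 2 stroke at I1  (closing 1-jn rule on J1)

2  (C1, I1 all integral)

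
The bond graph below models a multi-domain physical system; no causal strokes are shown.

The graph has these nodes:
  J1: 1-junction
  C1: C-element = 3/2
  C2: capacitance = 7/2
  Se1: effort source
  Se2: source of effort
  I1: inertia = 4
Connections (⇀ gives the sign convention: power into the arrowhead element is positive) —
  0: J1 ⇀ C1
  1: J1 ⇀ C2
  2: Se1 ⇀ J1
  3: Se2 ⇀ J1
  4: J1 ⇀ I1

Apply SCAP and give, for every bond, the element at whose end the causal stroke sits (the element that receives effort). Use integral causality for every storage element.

b0 →J1
b1 →J1
b2 →J1
b3 →J1
b4 →I1

b2 →J1  (Se1 fixes effort; stroke away)
b3 →J1  (Se2 (Se) sets effort on bond)
b0 →J1  (C1 integral (e out))
b1 →J1  (C2: C, integral causality)
b4 →I1  (J1: last free bond brings flow in)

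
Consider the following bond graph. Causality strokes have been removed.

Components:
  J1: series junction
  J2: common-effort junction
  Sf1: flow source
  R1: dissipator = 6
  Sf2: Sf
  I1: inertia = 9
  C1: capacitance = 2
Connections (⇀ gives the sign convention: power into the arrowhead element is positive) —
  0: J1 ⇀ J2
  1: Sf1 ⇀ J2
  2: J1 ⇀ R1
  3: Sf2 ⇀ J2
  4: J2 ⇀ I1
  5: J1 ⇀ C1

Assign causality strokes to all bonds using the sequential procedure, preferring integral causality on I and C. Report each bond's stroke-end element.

β0 stroke at J2
β1 stroke at Sf1
β2 stroke at J1
β3 stroke at Sf2
β4 stroke at I1
β5 stroke at J1

b1 |Sf1  (Sf1 fixes flow; stroke at Sf1)
b3 |Sf2  (Sf2 (Sf) sets flow on bond)
b4 |I1  (prefer integral on I1)
b0 |J2  (closing 0-jn rule on J2)
b2 |J1  (common-f at J1 fixed by 0)
b5 |J1  (J1: bond 0 brought flow, rest push out)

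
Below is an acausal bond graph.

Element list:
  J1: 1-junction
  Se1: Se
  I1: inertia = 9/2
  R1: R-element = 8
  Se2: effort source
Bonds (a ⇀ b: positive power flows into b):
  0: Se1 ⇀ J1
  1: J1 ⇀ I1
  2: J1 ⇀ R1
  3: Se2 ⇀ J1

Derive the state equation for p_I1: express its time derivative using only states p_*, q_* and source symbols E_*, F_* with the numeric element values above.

bond 0 →J1  (Se1 fixes effort; stroke away)
bond 3 →J1  (Se2 fixes effort; stroke away)
bond 1 →I1  (I1: I, integral causality)
bond 2 →J1  (J1: bond 1 brought flow, rest push out)

dp_I1/dt = E_Se1 + E_Se2 - 16*p_I1/9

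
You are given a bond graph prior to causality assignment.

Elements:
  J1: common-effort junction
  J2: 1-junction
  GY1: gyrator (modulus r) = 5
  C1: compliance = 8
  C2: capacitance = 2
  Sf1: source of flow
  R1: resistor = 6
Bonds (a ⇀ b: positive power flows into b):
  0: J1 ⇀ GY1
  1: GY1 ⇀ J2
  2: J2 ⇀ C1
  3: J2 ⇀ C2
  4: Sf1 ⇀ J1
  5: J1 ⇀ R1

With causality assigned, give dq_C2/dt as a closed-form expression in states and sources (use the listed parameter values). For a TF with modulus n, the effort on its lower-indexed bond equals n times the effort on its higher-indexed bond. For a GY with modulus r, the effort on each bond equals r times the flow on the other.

dq_C2/dt = 6*F_Sf1/5 - 3*q_C1/100 - 3*q_C2/25

β4 →Sf1  (Sf1 (Sf) sets flow on bond)
β2 →J2  (C1: C, integral causality)
β3 →J2  (prefer integral on C2)
β1 →GY1  (J2: last free bond brings flow in)
β0 →GY1  (GY1 both-in/both-out from 1)
β5 →J1  (J1 needs exactly one e-in)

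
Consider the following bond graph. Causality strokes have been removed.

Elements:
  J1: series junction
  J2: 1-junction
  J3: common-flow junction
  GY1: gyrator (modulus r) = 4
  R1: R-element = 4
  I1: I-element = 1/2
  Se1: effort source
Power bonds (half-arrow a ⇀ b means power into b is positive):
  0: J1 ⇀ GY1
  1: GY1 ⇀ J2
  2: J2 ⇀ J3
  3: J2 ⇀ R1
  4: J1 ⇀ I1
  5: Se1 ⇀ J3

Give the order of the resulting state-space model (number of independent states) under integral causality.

bond 5 →J3  (Se1: effort source, stroke at far end)
bond 2 →J2  (J3: last free bond brings flow in)
bond 4 →I1  (I1: I, integral causality)
bond 0 →J1  (J1 flow already set via bond 4)
bond 1 →J2  (through GY1, causality inverts; strokes same side of GY1)
bond 3 →R1  (closing 1-jn rule on J2)

1  (I1 all integral)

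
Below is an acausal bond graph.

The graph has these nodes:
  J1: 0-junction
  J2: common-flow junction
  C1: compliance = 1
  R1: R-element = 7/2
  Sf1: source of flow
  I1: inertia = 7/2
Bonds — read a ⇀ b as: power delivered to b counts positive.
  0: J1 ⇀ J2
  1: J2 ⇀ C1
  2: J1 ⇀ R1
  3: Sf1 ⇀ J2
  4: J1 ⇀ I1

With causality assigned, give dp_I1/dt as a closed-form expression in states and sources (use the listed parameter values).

#3 →Sf1  (Sf1 (Sf) sets flow on bond)
#0 →J2  (J2 flow already set via bond 3)
#1 →J2  (common-f at J2 fixed by 3)
#4 →I1  (I1 outputs flow p/I1)
#2 →J1  (closing 0-jn rule on J1)

dp_I1/dt = -7*F_Sf1/2 - p_I1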